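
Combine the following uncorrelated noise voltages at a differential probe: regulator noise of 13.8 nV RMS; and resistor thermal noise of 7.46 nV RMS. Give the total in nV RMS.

Uncorrelated sources add in power (mean-square): V_tot = √(ΣV_i²)
V_tot = √[(1.38×10⁻⁸)² + (7.46×10⁻⁹)²] = 1.57×10⁻⁸ V = 15.7 nV

15.7 nV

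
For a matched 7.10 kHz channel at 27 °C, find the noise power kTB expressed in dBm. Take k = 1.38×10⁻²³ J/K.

−135.3 dBm

T = 27 °C + 273.15 = 300.15 K
P_n = kTB = 1.38×10⁻²³ × 300.15 × 7.10×10³ = 2.94×10⁻¹⁷ W
In dBm: 10 log₁₀(2.94×10⁻¹⁷ / 10⁻³) = −135.3 dBm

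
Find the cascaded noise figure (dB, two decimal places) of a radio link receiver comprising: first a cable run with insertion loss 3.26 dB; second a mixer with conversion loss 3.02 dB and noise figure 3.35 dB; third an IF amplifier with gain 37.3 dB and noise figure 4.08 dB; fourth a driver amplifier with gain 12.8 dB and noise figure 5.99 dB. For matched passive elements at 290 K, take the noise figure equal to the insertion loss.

Convert to linear (a loss of L dB is a gain of −L dB): F_i = 10^(NF_i/10), G_i = 10^(G_i,dB/10)
  Stage 1: F_1 = 10^(3.26/10) = 2.118, G_1 = 10^(−3.26/10) = 0.4721
  Stage 2: F_2 = 10^(3.35/10) = 2.163, G_2 = 10^(−3.02/10) = 0.4989
  Stage 3: F_3 = 10^(4.08/10) = 2.559, G_3 = 10^(37.3/10) = 5370
  Stage 4: F_4 = 10^(5.99/10) = 3.972, G_4 = 10^(12.8/10) = 19.05
Friis cascade:
  F = 2.118 + (2.163 − 1)/0.4721 + (2.559 − 1)/0.2355 + (3.972 − 1)/1265 = 11.20
NF = 10 log₁₀(11.20) = 10.49 dB

10.49 dB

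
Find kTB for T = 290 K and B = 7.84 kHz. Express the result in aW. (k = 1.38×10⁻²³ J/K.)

P_n = kTB = 1.38×10⁻²³ × 290 × 7.84×10³ = 3.14×10⁻¹⁷ W = 31.4 aW

31.4 aW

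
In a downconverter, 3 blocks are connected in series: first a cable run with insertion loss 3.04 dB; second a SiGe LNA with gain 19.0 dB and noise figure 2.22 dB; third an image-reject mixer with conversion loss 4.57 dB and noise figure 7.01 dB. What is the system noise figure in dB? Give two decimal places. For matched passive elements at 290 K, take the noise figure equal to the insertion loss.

Convert to linear (a loss of L dB is a gain of −L dB): F_i = 10^(NF_i/10), G_i = 10^(G_i,dB/10)
  Stage 1: F_1 = 10^(3.04/10) = 2.014, G_1 = 10^(−3.04/10) = 0.4966
  Stage 2: F_2 = 10^(2.22/10) = 1.667, G_2 = 10^(19.0/10) = 79.43
  Stage 3: F_3 = 10^(7.01/10) = 5.023, G_3 = 10^(−4.57/10) = 0.3491
Friis cascade:
  F = 2.014 + (1.667 − 1)/0.4966 + (5.023 − 1)/39.45 = 3.459
NF = 10 log₁₀(3.459) = 5.39 dB

5.39 dB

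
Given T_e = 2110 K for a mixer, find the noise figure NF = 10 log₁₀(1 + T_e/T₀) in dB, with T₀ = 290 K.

F = 1 + T_e/T₀ = 1 + 2110/290 = 8.27586
NF = 10 log₁₀(8.27586) = 9.18 dB

9.18 dB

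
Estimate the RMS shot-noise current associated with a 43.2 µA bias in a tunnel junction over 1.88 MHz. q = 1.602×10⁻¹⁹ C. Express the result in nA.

I_n = √(2qI·B)
2qI·B = 2 × 1.602×10⁻¹⁹ × 4.32×10⁻⁵ × 1.88×10⁶ = 2.60×10⁻¹⁷ A²
I_n = √(2.60×10⁻¹⁷) = 5.10×10⁻⁹ A = 5.10 nA

5.10 nA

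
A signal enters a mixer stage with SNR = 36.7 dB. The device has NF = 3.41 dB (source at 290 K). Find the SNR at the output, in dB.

By definition F = SNR_in/SNR_out, so in dB: SNR_out = SNR_in − NF
SNR_out = 36.7 − 3.41 = 33.29 dB

33.29 dB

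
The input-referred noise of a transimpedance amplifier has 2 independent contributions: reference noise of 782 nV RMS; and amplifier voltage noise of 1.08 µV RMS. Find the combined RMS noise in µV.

Uncorrelated sources add in power (mean-square): V_tot = √(ΣV_i²)
V_tot = √[(7.82×10⁻⁷)² + (1.08×10⁻⁶)²] = 1.33×10⁻⁶ V = 1.33 µV

1.33 µV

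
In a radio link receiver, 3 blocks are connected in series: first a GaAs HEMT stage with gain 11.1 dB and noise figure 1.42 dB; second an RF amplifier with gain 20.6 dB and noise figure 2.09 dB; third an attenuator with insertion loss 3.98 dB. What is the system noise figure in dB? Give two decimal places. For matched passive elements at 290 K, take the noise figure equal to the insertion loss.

Convert to linear (a loss of L dB is a gain of −L dB): F_i = 10^(NF_i/10), G_i = 10^(G_i,dB/10)
  Stage 1: F_1 = 10^(1.42/10) = 1.387, G_1 = 10^(11.1/10) = 12.88
  Stage 2: F_2 = 10^(2.09/10) = 1.618, G_2 = 10^(20.6/10) = 114.8
  Stage 3: F_3 = 10^(3.98/10) = 2.500, G_3 = 10^(−3.98/10) = 0.3999
Friis cascade:
  F = 1.387 + (1.618 − 1)/12.88 + (2.500 − 1)/1479 = 1.436
NF = 10 log₁₀(1.436) = 1.57 dB

1.57 dB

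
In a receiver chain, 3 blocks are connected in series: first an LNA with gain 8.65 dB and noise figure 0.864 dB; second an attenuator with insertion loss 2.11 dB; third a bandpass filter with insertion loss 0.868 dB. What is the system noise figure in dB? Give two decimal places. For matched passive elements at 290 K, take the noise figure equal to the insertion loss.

Convert to linear (a loss of L dB is a gain of −L dB): F_i = 10^(NF_i/10), G_i = 10^(G_i,dB/10)
  Stage 1: F_1 = 10^(0.864/10) = 1.220, G_1 = 10^(8.65/10) = 7.328
  Stage 2: F_2 = 10^(2.11/10) = 1.626, G_2 = 10^(−2.11/10) = 0.6152
  Stage 3: F_3 = 10^(0.868/10) = 1.221, G_3 = 10^(−0.868/10) = 0.8188
Friis cascade:
  F = 1.220 + (1.626 − 1)/7.328 + (1.221 − 1)/4.508 = 1.355
NF = 10 log₁₀(1.355) = 1.32 dB

1.32 dB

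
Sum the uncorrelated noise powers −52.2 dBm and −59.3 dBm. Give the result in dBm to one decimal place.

Convert to linear, add, convert back:
P₁ = 6.03×10⁻⁹ W, P₂ = 1.17×10⁻⁹ W
P_tot = 7.20×10⁻⁹ W → 10 log₁₀(P_tot / 10⁻³) = −51.4 dBm

−51.4 dBm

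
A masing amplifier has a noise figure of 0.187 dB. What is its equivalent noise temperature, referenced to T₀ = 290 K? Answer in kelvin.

12.8 K

F = 10^(0.187/10) = 1.044
T_e = (F − 1)·T₀ = (1.044 − 1) × 290 = 12.8 K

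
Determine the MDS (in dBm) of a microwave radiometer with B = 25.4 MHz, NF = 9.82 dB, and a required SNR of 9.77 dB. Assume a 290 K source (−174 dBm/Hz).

−80.4 dBm

Sensitivity = −174 + 10 log₁₀(B) + NF + SNR_min
= −174 + 74.05 + 9.82 + 9.77
= −80.36 dBm → −80.4 dBm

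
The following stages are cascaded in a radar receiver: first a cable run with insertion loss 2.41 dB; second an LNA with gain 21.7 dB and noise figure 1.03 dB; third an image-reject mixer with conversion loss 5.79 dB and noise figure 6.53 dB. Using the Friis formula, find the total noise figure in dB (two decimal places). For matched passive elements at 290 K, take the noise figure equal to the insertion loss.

Convert to linear (a loss of L dB is a gain of −L dB): F_i = 10^(NF_i/10), G_i = 10^(G_i,dB/10)
  Stage 1: F_1 = 10^(2.41/10) = 1.742, G_1 = 10^(−2.41/10) = 0.5741
  Stage 2: F_2 = 10^(1.03/10) = 1.268, G_2 = 10^(21.7/10) = 147.9
  Stage 3: F_3 = 10^(6.53/10) = 4.498, G_3 = 10^(−5.79/10) = 0.2636
Friis cascade:
  F = 1.742 + (1.268 − 1)/0.5741 + (4.498 − 1)/84.92 = 2.249
NF = 10 log₁₀(2.249) = 3.52 dB

3.52 dB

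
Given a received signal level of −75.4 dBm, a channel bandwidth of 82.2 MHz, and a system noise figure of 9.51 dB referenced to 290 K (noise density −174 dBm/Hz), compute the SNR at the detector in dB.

9.9 dB

Noise floor: N = −174 + 10 log₁₀(B) + NF
10 log₁₀(8.22×10⁷) = 79.15 dB
N = −174 + 79.15 + 9.51 = −85.34 dBm
SNR = P_sig − N = −75.4 − (−85.34) = 9.94 dB → 9.9 dB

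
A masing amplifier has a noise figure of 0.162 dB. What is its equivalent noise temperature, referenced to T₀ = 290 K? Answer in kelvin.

11.0 K

F = 10^(0.162/10) = 1.03801
T_e = (F − 1)·T₀ = (1.03801 − 1) × 290 = 11.0 K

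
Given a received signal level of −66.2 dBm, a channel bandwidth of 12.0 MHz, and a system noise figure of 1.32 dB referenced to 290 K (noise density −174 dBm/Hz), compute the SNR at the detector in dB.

Noise floor: N = −174 + 10 log₁₀(B) + NF
10 log₁₀(1.20×10⁷) = 70.79 dB
N = −174 + 70.79 + 1.32 = −101.89 dBm
SNR = P_sig − N = −66.2 − (−101.89) = 35.69 dB → 35.7 dB

35.7 dB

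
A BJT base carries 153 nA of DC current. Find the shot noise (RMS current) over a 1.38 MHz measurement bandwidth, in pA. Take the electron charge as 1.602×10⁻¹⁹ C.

260 pA

I_n = √(2qI·B)
2qI·B = 2 × 1.602×10⁻¹⁹ × 1.53×10⁻⁷ × 1.38×10⁶ = 6.76×10⁻²⁰ A²
I_n = √(6.76×10⁻²⁰) = 2.60×10⁻¹⁰ A = 260 pA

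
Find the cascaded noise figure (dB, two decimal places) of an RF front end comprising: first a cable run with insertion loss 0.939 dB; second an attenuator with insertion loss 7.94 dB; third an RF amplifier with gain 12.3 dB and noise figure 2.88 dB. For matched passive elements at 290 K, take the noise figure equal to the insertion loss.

11.76 dB

Convert to linear (a loss of L dB is a gain of −L dB): F_i = 10^(NF_i/10), G_i = 10^(G_i,dB/10)
  Stage 1: F_1 = 10^(0.939/10) = 1.241, G_1 = 10^(−0.939/10) = 0.8056
  Stage 2: F_2 = 10^(7.94/10) = 6.223, G_2 = 10^(−7.94/10) = 0.1607
  Stage 3: F_3 = 10^(2.88/10) = 1.941, G_3 = 10^(12.3/10) = 16.98
Friis cascade:
  F = 1.241 + (6.223 − 1)/0.8056 + (1.941 − 1)/0.1294 = 14.99
NF = 10 log₁₀(14.99) = 11.76 dB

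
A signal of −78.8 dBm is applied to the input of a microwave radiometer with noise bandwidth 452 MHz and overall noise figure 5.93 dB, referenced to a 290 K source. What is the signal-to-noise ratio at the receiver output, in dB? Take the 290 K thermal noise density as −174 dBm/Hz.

Noise floor: N = −174 + 10 log₁₀(B) + NF
10 log₁₀(4.52×10⁸) = 86.55 dB
N = −174 + 86.55 + 5.93 = −81.52 dBm
SNR = P_sig − N = −78.8 − (−81.52) = 2.72 dB → 2.7 dB

2.7 dB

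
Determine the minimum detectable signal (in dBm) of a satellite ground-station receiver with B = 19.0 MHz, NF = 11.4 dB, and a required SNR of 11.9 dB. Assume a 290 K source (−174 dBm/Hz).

Sensitivity = −174 + 10 log₁₀(B) + NF + SNR_min
= −174 + 72.79 + 11.4 + 11.9
= −77.91 dBm → −77.9 dBm

−77.9 dBm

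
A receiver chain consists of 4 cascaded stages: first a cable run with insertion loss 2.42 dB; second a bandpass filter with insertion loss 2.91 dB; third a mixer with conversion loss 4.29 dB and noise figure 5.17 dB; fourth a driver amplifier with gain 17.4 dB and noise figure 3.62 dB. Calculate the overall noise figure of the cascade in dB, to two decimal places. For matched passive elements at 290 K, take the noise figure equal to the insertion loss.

Convert to linear (a loss of L dB is a gain of −L dB): F_i = 10^(NF_i/10), G_i = 10^(G_i,dB/10)
  Stage 1: F_1 = 10^(2.42/10) = 1.746, G_1 = 10^(−2.42/10) = 0.5728
  Stage 2: F_2 = 10^(2.91/10) = 1.954, G_2 = 10^(−2.91/10) = 0.5117
  Stage 3: F_3 = 10^(5.17/10) = 3.289, G_3 = 10^(−4.29/10) = 0.3724
  Stage 4: F_4 = 10^(3.62/10) = 2.301, G_4 = 10^(17.4/10) = 54.95
Friis cascade:
  F = 1.746 + (1.954 − 1)/0.5728 + (3.289 − 1)/0.2931 + (2.301 − 1)/0.1091 = 23.14
NF = 10 log₁₀(23.14) = 13.64 dB

13.64 dB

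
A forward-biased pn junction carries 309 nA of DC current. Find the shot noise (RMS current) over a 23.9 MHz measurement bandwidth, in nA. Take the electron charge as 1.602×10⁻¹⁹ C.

I_n = √(2qI·B)
2qI·B = 2 × 1.602×10⁻¹⁹ × 3.09×10⁻⁷ × 2.39×10⁷ = 2.37×10⁻¹⁸ A²
I_n = √(2.37×10⁻¹⁸) = 1.54×10⁻⁹ A = 1.54 nA

1.54 nA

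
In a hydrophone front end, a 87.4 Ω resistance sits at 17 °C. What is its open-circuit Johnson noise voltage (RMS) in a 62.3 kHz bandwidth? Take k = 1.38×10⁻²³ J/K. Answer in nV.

295 nV

T = 17 °C + 273.15 = 290.15 K
V_n = √(4kTRB)
4kTRB = 4 × 1.38×10⁻²³ × 290.15 × 8.74×10¹ × 6.23×10⁴ = 8.72×10⁻¹⁴ V²
V_n = √(8.72×10⁻¹⁴) = 2.95×10⁻⁷ V = 295 nV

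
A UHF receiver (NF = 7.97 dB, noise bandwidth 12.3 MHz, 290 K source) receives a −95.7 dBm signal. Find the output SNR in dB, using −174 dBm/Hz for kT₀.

−0.6 dB

Noise floor: N = −174 + 10 log₁₀(B) + NF
10 log₁₀(1.23×10⁷) = 70.9 dB
N = −174 + 70.9 + 7.97 = −95.13 dBm
SNR = P_sig − N = −95.7 − (−95.13) = −0.57 dB → −0.6 dB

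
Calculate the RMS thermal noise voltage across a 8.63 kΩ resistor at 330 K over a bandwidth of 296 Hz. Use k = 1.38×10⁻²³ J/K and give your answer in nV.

V_n = √(4kTRB)
4kTRB = 4 × 1.38×10⁻²³ × 330 × 8.63×10³ × 2.96×10² = 4.65×10⁻¹⁴ V²
V_n = √(4.65×10⁻¹⁴) = 2.16×10⁻⁷ V = 216 nV

216 nV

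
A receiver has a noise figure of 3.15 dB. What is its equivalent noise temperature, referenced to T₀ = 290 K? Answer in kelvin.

F = 10^(3.15/10) = 2.06538
T_e = (F − 1)·T₀ = (2.06538 − 1) × 290 = 309 K

309 K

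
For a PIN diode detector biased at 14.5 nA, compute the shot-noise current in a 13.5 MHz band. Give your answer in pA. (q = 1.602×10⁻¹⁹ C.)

I_n = √(2qI·B)
2qI·B = 2 × 1.602×10⁻¹⁹ × 1.45×10⁻⁸ × 1.35×10⁷ = 6.27×10⁻²⁰ A²
I_n = √(6.27×10⁻²⁰) = 2.50×10⁻¹⁰ A = 250 pA

250 pA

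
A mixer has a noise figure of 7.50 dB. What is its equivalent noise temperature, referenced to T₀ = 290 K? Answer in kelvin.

1341 K

F = 10^(7.50/10) = 5.62341
T_e = (F − 1)·T₀ = (5.62341 − 1) × 290 = 1341 K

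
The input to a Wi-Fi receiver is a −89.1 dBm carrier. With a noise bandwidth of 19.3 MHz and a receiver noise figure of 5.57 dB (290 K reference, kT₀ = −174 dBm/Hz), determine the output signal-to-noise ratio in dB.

6.5 dB

Noise floor: N = −174 + 10 log₁₀(B) + NF
10 log₁₀(1.93×10⁷) = 72.86 dB
N = −174 + 72.86 + 5.57 = −95.57 dBm
SNR = P_sig − N = −89.1 − (−95.57) = 6.47 dB → 6.5 dB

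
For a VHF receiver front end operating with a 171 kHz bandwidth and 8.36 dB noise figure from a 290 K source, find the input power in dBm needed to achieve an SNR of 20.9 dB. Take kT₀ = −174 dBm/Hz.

−92.4 dBm

Sensitivity = −174 + 10 log₁₀(B) + NF + SNR_min
= −174 + 52.33 + 8.36 + 20.9
= −92.41 dBm → −92.4 dBm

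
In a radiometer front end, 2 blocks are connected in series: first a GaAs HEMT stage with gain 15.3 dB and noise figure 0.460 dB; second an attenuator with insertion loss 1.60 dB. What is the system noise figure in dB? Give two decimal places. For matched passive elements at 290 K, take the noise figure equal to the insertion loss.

0.51 dB

Convert to linear (a loss of L dB is a gain of −L dB): F_i = 10^(NF_i/10), G_i = 10^(G_i,dB/10)
  Stage 1: F_1 = 10^(0.460/10) = 1.112, G_1 = 10^(15.3/10) = 33.88
  Stage 2: F_2 = 10^(1.60/10) = 1.445, G_2 = 10^(−1.60/10) = 0.6918
Friis cascade:
  F = 1.112 + (1.445 − 1)/33.88 = 1.125
NF = 10 log₁₀(1.125) = 0.51 dB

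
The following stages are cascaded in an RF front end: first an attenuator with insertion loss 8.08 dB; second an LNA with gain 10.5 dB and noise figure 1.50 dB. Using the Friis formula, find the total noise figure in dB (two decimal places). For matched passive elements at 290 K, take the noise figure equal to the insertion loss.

9.58 dB

Convert to linear (a loss of L dB is a gain of −L dB): F_i = 10^(NF_i/10), G_i = 10^(G_i,dB/10)
  Stage 1: F_1 = 10^(8.08/10) = 6.427, G_1 = 10^(−8.08/10) = 0.1556
  Stage 2: F_2 = 10^(1.50/10) = 1.413, G_2 = 10^(10.5/10) = 11.22
Friis cascade:
  F = 6.427 + (1.413 − 1)/0.1556 = 9.078
NF = 10 log₁₀(9.078) = 9.58 dB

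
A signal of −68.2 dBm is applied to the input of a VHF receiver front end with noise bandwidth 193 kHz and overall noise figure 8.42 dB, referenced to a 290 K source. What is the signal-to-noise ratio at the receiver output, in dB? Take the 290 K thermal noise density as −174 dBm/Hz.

Noise floor: N = −174 + 10 log₁₀(B) + NF
10 log₁₀(1.93×10⁵) = 52.86 dB
N = −174 + 52.86 + 8.42 = −112.72 dBm
SNR = P_sig − N = −68.2 − (−112.72) = 44.52 dB → 44.5 dB

44.5 dB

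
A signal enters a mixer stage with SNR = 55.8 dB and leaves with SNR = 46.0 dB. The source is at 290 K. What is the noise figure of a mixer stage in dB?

9.8 dB

NF (dB) = SNR_in(dB) − SNR_out(dB) when the source is at T₀
NF = 55.8 − 46.0 = 9.8 dB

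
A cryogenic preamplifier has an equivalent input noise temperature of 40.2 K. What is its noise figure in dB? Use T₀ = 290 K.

F = 1 + T_e/T₀ = 1 + 40.2/290 = 1.13862
NF = 10 log₁₀(1.13862) = 0.564 dB

0.564 dB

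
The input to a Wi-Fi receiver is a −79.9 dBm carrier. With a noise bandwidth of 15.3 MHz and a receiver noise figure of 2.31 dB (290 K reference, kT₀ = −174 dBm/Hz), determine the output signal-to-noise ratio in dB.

19.9 dB

Noise floor: N = −174 + 10 log₁₀(B) + NF
10 log₁₀(1.53×10⁷) = 71.85 dB
N = −174 + 71.85 + 2.31 = −99.84 dBm
SNR = P_sig − N = −79.9 − (−99.84) = 19.94 dB → 19.9 dB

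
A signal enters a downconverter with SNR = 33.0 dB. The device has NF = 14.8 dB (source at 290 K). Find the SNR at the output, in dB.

18.2 dB

By definition F = SNR_in/SNR_out, so in dB: SNR_out = SNR_in − NF
SNR_out = 33.0 − 14.8 = 18.2 dB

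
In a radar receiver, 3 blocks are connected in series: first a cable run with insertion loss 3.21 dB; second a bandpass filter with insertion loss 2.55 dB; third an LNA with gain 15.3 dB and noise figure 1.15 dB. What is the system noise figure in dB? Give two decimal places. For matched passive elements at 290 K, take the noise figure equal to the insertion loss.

Convert to linear (a loss of L dB is a gain of −L dB): F_i = 10^(NF_i/10), G_i = 10^(G_i,dB/10)
  Stage 1: F_1 = 10^(3.21/10) = 2.094, G_1 = 10^(−3.21/10) = 0.4775
  Stage 2: F_2 = 10^(2.55/10) = 1.799, G_2 = 10^(−2.55/10) = 0.5559
  Stage 3: F_3 = 10^(1.15/10) = 1.303, G_3 = 10^(15.3/10) = 33.88
Friis cascade:
  F = 2.094 + (1.799 − 1)/0.4775 + (1.303 − 1)/0.2655 = 4.909
NF = 10 log₁₀(4.909) = 6.91 dB

6.91 dB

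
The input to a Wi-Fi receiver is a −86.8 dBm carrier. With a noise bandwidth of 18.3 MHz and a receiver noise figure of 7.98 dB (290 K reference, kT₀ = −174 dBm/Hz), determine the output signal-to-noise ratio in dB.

Noise floor: N = −174 + 10 log₁₀(B) + NF
10 log₁₀(1.83×10⁷) = 72.62 dB
N = −174 + 72.62 + 7.98 = −93.40 dBm
SNR = P_sig − N = −86.8 − (−93.40) = 6.60 dB → 6.6 dB

6.6 dB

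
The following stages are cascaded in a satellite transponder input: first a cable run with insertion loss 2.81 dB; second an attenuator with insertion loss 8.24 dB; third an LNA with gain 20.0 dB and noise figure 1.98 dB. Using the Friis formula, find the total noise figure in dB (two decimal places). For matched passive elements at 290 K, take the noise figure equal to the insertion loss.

Convert to linear (a loss of L dB is a gain of −L dB): F_i = 10^(NF_i/10), G_i = 10^(G_i,dB/10)
  Stage 1: F_1 = 10^(2.81/10) = 1.910, G_1 = 10^(−2.81/10) = 0.5236
  Stage 2: F_2 = 10^(8.24/10) = 6.668, G_2 = 10^(−8.24/10) = 0.1500
  Stage 3: F_3 = 10^(1.98/10) = 1.578, G_3 = 10^(20.0/10) = 100.0
Friis cascade:
  F = 1.910 + (6.668 − 1)/0.5236 + (1.578 − 1)/0.07852 = 20.09
NF = 10 log₁₀(20.09) = 13.03 dB

13.03 dB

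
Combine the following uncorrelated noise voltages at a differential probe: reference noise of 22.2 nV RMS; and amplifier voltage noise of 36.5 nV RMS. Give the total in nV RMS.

42.7 nV

Uncorrelated sources add in power (mean-square): V_tot = √(ΣV_i²)
V_tot = √[(2.22×10⁻⁸)² + (3.65×10⁻⁸)²] = 4.27×10⁻⁸ V = 42.7 nV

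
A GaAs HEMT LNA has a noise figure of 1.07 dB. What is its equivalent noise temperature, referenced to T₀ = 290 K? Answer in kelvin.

F = 10^(1.07/10) = 1.27938
T_e = (F − 1)·T₀ = (1.27938 − 1) × 290 = 81.0 K

81.0 K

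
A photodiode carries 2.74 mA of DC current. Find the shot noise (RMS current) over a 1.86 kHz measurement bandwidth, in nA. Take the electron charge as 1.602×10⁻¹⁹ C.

I_n = √(2qI·B)
2qI·B = 2 × 1.602×10⁻¹⁹ × 2.74×10⁻³ × 1.86×10³ = 1.63×10⁻¹⁸ A²
I_n = √(1.63×10⁻¹⁸) = 1.28×10⁻⁹ A = 1.28 nA

1.28 nA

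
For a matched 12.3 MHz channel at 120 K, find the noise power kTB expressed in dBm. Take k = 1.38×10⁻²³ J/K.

−106.9 dBm

P_n = kTB = 1.38×10⁻²³ × 120 × 1.23×10⁷ = 2.04×10⁻¹⁴ W
In dBm: 10 log₁₀(2.04×10⁻¹⁴ / 10⁻³) = −106.9 dBm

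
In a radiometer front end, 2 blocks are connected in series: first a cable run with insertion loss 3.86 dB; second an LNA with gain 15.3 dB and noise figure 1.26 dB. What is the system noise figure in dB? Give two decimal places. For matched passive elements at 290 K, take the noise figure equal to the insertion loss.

Convert to linear (a loss of L dB is a gain of −L dB): F_i = 10^(NF_i/10), G_i = 10^(G_i,dB/10)
  Stage 1: F_1 = 10^(3.86/10) = 2.432, G_1 = 10^(−3.86/10) = 0.4111
  Stage 2: F_2 = 10^(1.26/10) = 1.337, G_2 = 10^(15.3/10) = 33.88
Friis cascade:
  F = 2.432 + (1.337 − 1)/0.4111 = 3.251
NF = 10 log₁₀(3.251) = 5.12 dB

5.12 dB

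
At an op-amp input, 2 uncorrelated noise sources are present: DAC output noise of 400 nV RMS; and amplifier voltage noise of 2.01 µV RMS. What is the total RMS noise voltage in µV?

2.05 µV

Uncorrelated sources add in power (mean-square): V_tot = √(ΣV_i²)
V_tot = √[(4.00×10⁻⁷)² + (2.01×10⁻⁶)²] = 2.05×10⁻⁶ V = 2.05 µV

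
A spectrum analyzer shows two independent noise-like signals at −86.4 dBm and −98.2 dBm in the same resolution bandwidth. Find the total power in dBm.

Convert to linear, add, convert back:
P₁ = 2.29×10⁻¹² W, P₂ = 1.51×10⁻¹³ W
P_tot = 2.44×10⁻¹² W → 10 log₁₀(P_tot / 10⁻³) = −86.1 dBm

−86.1 dBm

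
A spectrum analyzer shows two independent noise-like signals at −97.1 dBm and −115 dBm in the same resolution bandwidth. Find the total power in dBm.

Convert to linear, add, convert back:
P₁ = 1.95×10⁻¹³ W, P₂ = 3.16×10⁻¹⁵ W
P_tot = 1.98×10⁻¹³ W → 10 log₁₀(P_tot / 10⁻³) = −97.0 dBm

−97.0 dBm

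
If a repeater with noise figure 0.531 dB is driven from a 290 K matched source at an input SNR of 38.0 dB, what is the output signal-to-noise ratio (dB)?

By definition F = SNR_in/SNR_out, so in dB: SNR_out = SNR_in − NF
SNR_out = 38.0 − 0.531 = 37.469 dB

37.469 dB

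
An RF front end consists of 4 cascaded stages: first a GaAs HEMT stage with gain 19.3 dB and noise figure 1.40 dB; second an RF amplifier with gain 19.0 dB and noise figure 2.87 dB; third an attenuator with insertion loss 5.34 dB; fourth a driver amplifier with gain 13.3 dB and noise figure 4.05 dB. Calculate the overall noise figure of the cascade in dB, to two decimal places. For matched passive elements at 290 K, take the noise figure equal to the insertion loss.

1.44 dB

Convert to linear (a loss of L dB is a gain of −L dB): F_i = 10^(NF_i/10), G_i = 10^(G_i,dB/10)
  Stage 1: F_1 = 10^(1.40/10) = 1.380, G_1 = 10^(19.3/10) = 85.11
  Stage 2: F_2 = 10^(2.87/10) = 1.936, G_2 = 10^(19.0/10) = 79.43
  Stage 3: F_3 = 10^(5.34/10) = 3.420, G_3 = 10^(−5.34/10) = 0.2924
  Stage 4: F_4 = 10^(4.05/10) = 2.541, G_4 = 10^(13.3/10) = 21.38
Friis cascade:
  F = 1.380 + (1.936 − 1)/85.11 + (3.420 − 1)/6761 + (2.541 − 1)/1977 = 1.393
NF = 10 log₁₀(1.393) = 1.44 dB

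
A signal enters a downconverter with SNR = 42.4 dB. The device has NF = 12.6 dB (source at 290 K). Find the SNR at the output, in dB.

29.8 dB

By definition F = SNR_in/SNR_out, so in dB: SNR_out = SNR_in − NF
SNR_out = 42.4 − 12.6 = 29.8 dB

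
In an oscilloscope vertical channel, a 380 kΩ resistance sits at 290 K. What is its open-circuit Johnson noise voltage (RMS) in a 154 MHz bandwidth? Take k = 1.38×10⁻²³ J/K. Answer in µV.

V_n = √(4kTRB)
4kTRB = 4 × 1.38×10⁻²³ × 290 × 3.80×10⁵ × 1.54×10⁸ = 9.37×10⁻⁷ V²
V_n = √(9.37×10⁻⁷) = 9.68×10⁻⁴ V = 968 µV

968 µV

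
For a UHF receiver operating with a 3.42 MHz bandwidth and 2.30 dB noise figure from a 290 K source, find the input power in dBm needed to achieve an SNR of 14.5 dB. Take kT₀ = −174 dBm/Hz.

Sensitivity = −174 + 10 log₁₀(B) + NF + SNR_min
= −174 + 65.34 + 2.30 + 14.5
= −91.86 dBm → −91.9 dBm

−91.9 dBm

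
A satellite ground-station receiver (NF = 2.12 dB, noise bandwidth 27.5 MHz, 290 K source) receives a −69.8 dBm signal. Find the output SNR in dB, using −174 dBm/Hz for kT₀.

27.7 dB

Noise floor: N = −174 + 10 log₁₀(B) + NF
10 log₁₀(2.75×10⁷) = 74.39 dB
N = −174 + 74.39 + 2.12 = −97.49 dBm
SNR = P_sig − N = −69.8 − (−97.49) = 27.69 dB → 27.7 dB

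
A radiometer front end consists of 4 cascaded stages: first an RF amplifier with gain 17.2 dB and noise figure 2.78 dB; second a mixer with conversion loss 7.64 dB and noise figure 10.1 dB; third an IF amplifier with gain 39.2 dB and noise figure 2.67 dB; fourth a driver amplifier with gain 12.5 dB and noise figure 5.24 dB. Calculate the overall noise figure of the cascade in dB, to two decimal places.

Convert to linear (a loss of L dB is a gain of −L dB): F_i = 10^(NF_i/10), G_i = 10^(G_i,dB/10)
  Stage 1: F_1 = 10^(2.78/10) = 1.897, G_1 = 10^(17.2/10) = 52.48
  Stage 2: F_2 = 10^(10.1/10) = 10.23, G_2 = 10^(−7.64/10) = 0.1722
  Stage 3: F_3 = 10^(2.67/10) = 1.849, G_3 = 10^(39.2/10) = 8318
  Stage 4: F_4 = 10^(5.24/10) = 3.342, G_4 = 10^(12.5/10) = 17.78
Friis cascade:
  F = 1.897 + (10.23 − 1)/52.48 + (1.849 − 1)/9.036 + (3.342 − 1)/7.516×10⁴ = 2.167
NF = 10 log₁₀(2.167) = 3.36 dB

3.36 dB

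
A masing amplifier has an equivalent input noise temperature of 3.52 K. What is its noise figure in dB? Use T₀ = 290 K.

0.052 dB

F = 1 + T_e/T₀ = 1 + 3.52/290 = 1.01214
NF = 10 log₁₀(1.01214) = 0.052 dB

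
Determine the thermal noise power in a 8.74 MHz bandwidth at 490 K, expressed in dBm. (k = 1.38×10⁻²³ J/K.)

−102.3 dBm

P_n = kTB = 1.38×10⁻²³ × 490 × 8.74×10⁶ = 5.91×10⁻¹⁴ W
In dBm: 10 log₁₀(5.91×10⁻¹⁴ / 10⁻³) = −102.3 dBm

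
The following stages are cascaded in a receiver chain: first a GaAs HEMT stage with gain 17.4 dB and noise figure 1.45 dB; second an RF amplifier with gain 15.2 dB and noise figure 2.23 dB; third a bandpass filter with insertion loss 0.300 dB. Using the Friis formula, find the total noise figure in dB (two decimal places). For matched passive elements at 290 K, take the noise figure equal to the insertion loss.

Convert to linear (a loss of L dB is a gain of −L dB): F_i = 10^(NF_i/10), G_i = 10^(G_i,dB/10)
  Stage 1: F_1 = 10^(1.45/10) = 1.396, G_1 = 10^(17.4/10) = 54.95
  Stage 2: F_2 = 10^(2.23/10) = 1.671, G_2 = 10^(15.2/10) = 33.11
  Stage 3: F_3 = 10^(0.300/10) = 1.072, G_3 = 10^(−0.300/10) = 0.9333
Friis cascade:
  F = 1.396 + (1.671 − 1)/54.95 + (1.072 − 1)/1820 = 1.409
NF = 10 log₁₀(1.409) = 1.49 dB

1.49 dB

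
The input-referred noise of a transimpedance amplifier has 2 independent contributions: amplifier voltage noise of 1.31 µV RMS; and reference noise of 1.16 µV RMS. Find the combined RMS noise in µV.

Uncorrelated sources add in power (mean-square): V_tot = √(ΣV_i²)
V_tot = √[(1.31×10⁻⁶)² + (1.16×10⁻⁶)²] = 1.75×10⁻⁶ V = 1.75 µV

1.75 µV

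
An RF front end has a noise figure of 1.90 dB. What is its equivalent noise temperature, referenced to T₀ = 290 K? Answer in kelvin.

159 K

F = 10^(1.90/10) = 1.54882
T_e = (F − 1)·T₀ = (1.54882 − 1) × 290 = 159 K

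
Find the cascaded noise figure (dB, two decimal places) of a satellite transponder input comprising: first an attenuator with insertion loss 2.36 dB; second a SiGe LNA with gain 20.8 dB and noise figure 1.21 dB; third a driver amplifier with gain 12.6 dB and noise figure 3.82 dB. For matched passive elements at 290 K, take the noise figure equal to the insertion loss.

3.61 dB

Convert to linear (a loss of L dB is a gain of −L dB): F_i = 10^(NF_i/10), G_i = 10^(G_i,dB/10)
  Stage 1: F_1 = 10^(2.36/10) = 1.722, G_1 = 10^(−2.36/10) = 0.5808
  Stage 2: F_2 = 10^(1.21/10) = 1.321, G_2 = 10^(20.8/10) = 120.2
  Stage 3: F_3 = 10^(3.82/10) = 2.410, G_3 = 10^(12.6/10) = 18.20
Friis cascade:
  F = 1.722 + (1.321 − 1)/0.5808 + (2.410 − 1)/69.82 = 2.295
NF = 10 log₁₀(2.295) = 3.61 dB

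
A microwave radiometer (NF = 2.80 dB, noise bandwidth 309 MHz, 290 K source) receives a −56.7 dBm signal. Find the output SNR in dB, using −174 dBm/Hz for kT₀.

29.6 dB

Noise floor: N = −174 + 10 log₁₀(B) + NF
10 log₁₀(3.09×10⁸) = 84.9 dB
N = −174 + 84.9 + 2.80 = −86.30 dBm
SNR = P_sig − N = −56.7 − (−86.30) = 29.60 dB → 29.6 dB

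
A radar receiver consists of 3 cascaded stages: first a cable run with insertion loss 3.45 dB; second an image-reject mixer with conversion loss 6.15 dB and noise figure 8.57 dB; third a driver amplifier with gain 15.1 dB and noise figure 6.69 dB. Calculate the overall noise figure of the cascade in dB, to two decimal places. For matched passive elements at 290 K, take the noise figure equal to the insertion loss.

16.93 dB

Convert to linear (a loss of L dB is a gain of −L dB): F_i = 10^(NF_i/10), G_i = 10^(G_i,dB/10)
  Stage 1: F_1 = 10^(3.45/10) = 2.213, G_1 = 10^(−3.45/10) = 0.4519
  Stage 2: F_2 = 10^(8.57/10) = 7.194, G_2 = 10^(−6.15/10) = 0.2427
  Stage 3: F_3 = 10^(6.69/10) = 4.667, G_3 = 10^(15.1/10) = 32.36
Friis cascade:
  F = 2.213 + (7.194 − 1)/0.4519 + (4.667 − 1)/0.1096 = 49.36
NF = 10 log₁₀(49.36) = 16.93 dB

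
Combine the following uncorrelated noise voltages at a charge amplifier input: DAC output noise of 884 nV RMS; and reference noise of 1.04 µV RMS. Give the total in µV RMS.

Uncorrelated sources add in power (mean-square): V_tot = √(ΣV_i²)
V_tot = √[(8.84×10⁻⁷)² + (1.04×10⁻⁶)²] = 1.36×10⁻⁶ V = 1.36 µV

1.36 µV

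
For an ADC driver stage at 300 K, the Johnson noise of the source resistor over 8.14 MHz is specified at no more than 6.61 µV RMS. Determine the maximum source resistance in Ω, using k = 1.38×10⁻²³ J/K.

Johnson–Nyquist: V_n = √(4kTRB) ⇒ R = V_n² / (4kTB)
4kTB = 4 × 1.38×10⁻²³ × 300 × 8.14×10⁶ = 1.35×10⁻¹³
R = (6.61×10⁻⁶)² / 1.35×10⁻¹³ = 3.24×10² Ω = 324 Ω

324 Ω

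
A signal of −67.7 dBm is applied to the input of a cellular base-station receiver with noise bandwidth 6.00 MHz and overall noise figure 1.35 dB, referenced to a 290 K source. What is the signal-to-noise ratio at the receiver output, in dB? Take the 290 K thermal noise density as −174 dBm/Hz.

Noise floor: N = −174 + 10 log₁₀(B) + NF
10 log₁₀(6.00×10⁶) = 67.78 dB
N = −174 + 67.78 + 1.35 = −104.87 dBm
SNR = P_sig − N = −67.7 − (−104.87) = 37.17 dB → 37.2 dB

37.2 dB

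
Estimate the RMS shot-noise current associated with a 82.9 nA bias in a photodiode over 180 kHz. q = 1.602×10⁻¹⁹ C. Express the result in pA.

I_n = √(2qI·B)
2qI·B = 2 × 1.602×10⁻¹⁹ × 8.29×10⁻⁸ × 1.80×10⁵ = 4.78×10⁻²¹ A²
I_n = √(4.78×10⁻²¹) = 6.91×10⁻¹¹ A = 69.1 pA

69.1 pA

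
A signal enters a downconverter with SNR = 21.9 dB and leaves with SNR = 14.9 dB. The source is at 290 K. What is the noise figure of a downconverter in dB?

NF (dB) = SNR_in(dB) − SNR_out(dB) when the source is at T₀
NF = 21.9 − 14.9 = 7.0 dB

7.0 dB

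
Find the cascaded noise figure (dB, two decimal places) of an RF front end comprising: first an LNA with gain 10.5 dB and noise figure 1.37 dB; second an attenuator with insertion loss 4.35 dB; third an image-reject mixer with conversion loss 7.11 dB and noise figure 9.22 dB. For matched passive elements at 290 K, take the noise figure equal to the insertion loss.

Convert to linear (a loss of L dB is a gain of −L dB): F_i = 10^(NF_i/10), G_i = 10^(G_i,dB/10)
  Stage 1: F_1 = 10^(1.37/10) = 1.371, G_1 = 10^(10.5/10) = 11.22
  Stage 2: F_2 = 10^(4.35/10) = 2.723, G_2 = 10^(−4.35/10) = 0.3673
  Stage 3: F_3 = 10^(9.22/10) = 8.356, G_3 = 10^(−7.11/10) = 0.1945
Friis cascade:
  F = 1.371 + (2.723 − 1)/11.22 + (8.356 − 1)/4.121 = 3.309
NF = 10 log₁₀(3.309) = 5.20 dB

5.20 dB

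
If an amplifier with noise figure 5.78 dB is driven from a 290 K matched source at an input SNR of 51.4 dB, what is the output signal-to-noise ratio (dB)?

By definition F = SNR_in/SNR_out, so in dB: SNR_out = SNR_in − NF
SNR_out = 51.4 − 5.78 = 45.62 dB

45.62 dB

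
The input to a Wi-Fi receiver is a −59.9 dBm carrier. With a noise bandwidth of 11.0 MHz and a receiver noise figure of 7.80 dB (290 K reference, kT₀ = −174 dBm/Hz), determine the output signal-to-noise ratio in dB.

Noise floor: N = −174 + 10 log₁₀(B) + NF
10 log₁₀(1.10×10⁷) = 70.41 dB
N = −174 + 70.41 + 7.80 = −95.79 dBm
SNR = P_sig − N = −59.9 − (−95.79) = 35.89 dB → 35.9 dB

35.9 dB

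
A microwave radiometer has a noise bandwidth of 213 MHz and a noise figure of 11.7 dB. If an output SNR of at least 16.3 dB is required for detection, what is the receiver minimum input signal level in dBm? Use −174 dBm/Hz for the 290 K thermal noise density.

Sensitivity = −174 + 10 log₁₀(B) + NF + SNR_min
= −174 + 83.28 + 11.7 + 16.3
= −62.72 dBm → −62.7 dBm

−62.7 dBm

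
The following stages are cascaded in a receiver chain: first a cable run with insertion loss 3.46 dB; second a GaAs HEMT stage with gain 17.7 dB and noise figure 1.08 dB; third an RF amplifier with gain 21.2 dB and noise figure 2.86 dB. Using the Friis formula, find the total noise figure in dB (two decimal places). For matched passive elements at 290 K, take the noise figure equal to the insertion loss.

4.59 dB

Convert to linear (a loss of L dB is a gain of −L dB): F_i = 10^(NF_i/10), G_i = 10^(G_i,dB/10)
  Stage 1: F_1 = 10^(3.46/10) = 2.218, G_1 = 10^(−3.46/10) = 0.4508
  Stage 2: F_2 = 10^(1.08/10) = 1.282, G_2 = 10^(17.7/10) = 58.88
  Stage 3: F_3 = 10^(2.86/10) = 1.932, G_3 = 10^(21.2/10) = 131.8
Friis cascade:
  F = 2.218 + (1.282 − 1)/0.4508 + (1.932 − 1)/26.55 = 2.880
NF = 10 log₁₀(2.880) = 4.59 dB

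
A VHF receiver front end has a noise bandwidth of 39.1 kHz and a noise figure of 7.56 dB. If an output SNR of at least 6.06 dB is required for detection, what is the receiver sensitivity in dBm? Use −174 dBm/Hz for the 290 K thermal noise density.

Sensitivity = −174 + 10 log₁₀(B) + NF + SNR_min
= −174 + 45.92 + 7.56 + 6.06
= −114.46 dBm → −114.5 dBm

−114.5 dBm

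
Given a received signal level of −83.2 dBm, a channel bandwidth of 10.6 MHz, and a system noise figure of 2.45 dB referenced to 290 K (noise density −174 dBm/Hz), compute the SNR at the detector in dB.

18.1 dB

Noise floor: N = −174 + 10 log₁₀(B) + NF
10 log₁₀(1.06×10⁷) = 70.25 dB
N = −174 + 70.25 + 2.45 = −101.30 dBm
SNR = P_sig − N = −83.2 − (−101.30) = 18.10 dB → 18.1 dB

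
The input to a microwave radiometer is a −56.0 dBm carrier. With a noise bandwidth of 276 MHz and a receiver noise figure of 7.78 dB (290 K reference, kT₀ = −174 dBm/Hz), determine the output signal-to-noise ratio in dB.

25.8 dB

Noise floor: N = −174 + 10 log₁₀(B) + NF
10 log₁₀(2.76×10⁸) = 84.41 dB
N = −174 + 84.41 + 7.78 = −81.81 dBm
SNR = P_sig − N = −56.0 − (−81.81) = 25.81 dB → 25.8 dB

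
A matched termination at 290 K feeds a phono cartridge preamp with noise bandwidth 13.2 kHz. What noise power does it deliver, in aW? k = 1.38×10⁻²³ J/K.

P_n = kTB = 1.38×10⁻²³ × 290 × 1.32×10⁴ = 5.28×10⁻¹⁷ W = 52.8 aW

52.8 aW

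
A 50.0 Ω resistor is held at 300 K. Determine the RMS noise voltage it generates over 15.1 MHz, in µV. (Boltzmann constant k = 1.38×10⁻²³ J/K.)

3.54 µV

V_n = √(4kTRB)
4kTRB = 4 × 1.38×10⁻²³ × 300 × 5.00×10¹ × 1.51×10⁷ = 1.25×10⁻¹¹ V²
V_n = √(1.25×10⁻¹¹) = 3.54×10⁻⁶ V = 3.54 µV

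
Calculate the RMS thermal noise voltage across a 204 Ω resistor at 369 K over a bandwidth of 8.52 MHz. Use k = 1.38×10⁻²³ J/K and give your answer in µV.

V_n = √(4kTRB)
4kTRB = 4 × 1.38×10⁻²³ × 369 × 2.04×10² × 8.52×10⁶ = 3.54×10⁻¹¹ V²
V_n = √(3.54×10⁻¹¹) = 5.95×10⁻⁶ V = 5.95 µV

5.95 µV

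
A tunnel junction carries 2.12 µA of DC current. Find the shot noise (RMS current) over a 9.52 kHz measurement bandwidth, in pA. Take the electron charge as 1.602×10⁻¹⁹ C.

80.4 pA

I_n = √(2qI·B)
2qI·B = 2 × 1.602×10⁻¹⁹ × 2.12×10⁻⁶ × 9.52×10³ = 6.47×10⁻²¹ A²
I_n = √(6.47×10⁻²¹) = 8.04×10⁻¹¹ A = 80.4 pA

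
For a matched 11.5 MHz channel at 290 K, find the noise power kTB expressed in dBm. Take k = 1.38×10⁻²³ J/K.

−103.4 dBm

P_n = kTB = 1.38×10⁻²³ × 290 × 1.15×10⁷ = 4.60×10⁻¹⁴ W
In dBm: 10 log₁₀(4.60×10⁻¹⁴ / 10⁻³) = −103.4 dBm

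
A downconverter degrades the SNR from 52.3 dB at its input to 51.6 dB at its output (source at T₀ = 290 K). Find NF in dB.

NF (dB) = SNR_in(dB) − SNR_out(dB) when the source is at T₀
NF = 52.3 − 51.6 = 0.7 dB

0.7 dB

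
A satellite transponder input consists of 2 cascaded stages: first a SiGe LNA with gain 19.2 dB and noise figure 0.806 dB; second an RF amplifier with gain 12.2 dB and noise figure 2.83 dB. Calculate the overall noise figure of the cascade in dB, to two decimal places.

Convert to linear (a loss of L dB is a gain of −L dB): F_i = 10^(NF_i/10), G_i = 10^(G_i,dB/10)
  Stage 1: F_1 = 10^(0.806/10) = 1.204, G_1 = 10^(19.2/10) = 83.18
  Stage 2: F_2 = 10^(2.83/10) = 1.919, G_2 = 10^(12.2/10) = 16.60
Friis cascade:
  F = 1.204 + (1.919 − 1)/83.18 = 1.215
NF = 10 log₁₀(1.215) = 0.85 dB

0.85 dB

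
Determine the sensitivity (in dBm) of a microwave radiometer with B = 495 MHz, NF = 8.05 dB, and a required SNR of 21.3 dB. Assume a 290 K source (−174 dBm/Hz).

−57.7 dBm

Sensitivity = −174 + 10 log₁₀(B) + NF + SNR_min
= −174 + 86.95 + 8.05 + 21.3
= −57.70 dBm → −57.7 dBm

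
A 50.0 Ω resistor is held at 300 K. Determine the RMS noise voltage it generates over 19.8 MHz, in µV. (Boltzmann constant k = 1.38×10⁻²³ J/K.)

V_n = √(4kTRB)
4kTRB = 4 × 1.38×10⁻²³ × 300 × 5.00×10¹ × 1.98×10⁷ = 1.64×10⁻¹¹ V²
V_n = √(1.64×10⁻¹¹) = 4.05×10⁻⁶ V = 4.05 µV

4.05 µV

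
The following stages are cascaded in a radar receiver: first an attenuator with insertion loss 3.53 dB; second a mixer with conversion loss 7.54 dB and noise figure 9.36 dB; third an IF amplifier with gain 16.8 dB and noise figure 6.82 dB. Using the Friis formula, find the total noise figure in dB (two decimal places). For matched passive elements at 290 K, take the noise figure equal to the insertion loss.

18.34 dB

Convert to linear (a loss of L dB is a gain of −L dB): F_i = 10^(NF_i/10), G_i = 10^(G_i,dB/10)
  Stage 1: F_1 = 10^(3.53/10) = 2.254, G_1 = 10^(−3.53/10) = 0.4436
  Stage 2: F_2 = 10^(9.36/10) = 8.630, G_2 = 10^(−7.54/10) = 0.1762
  Stage 3: F_3 = 10^(6.82/10) = 4.808, G_3 = 10^(16.8/10) = 47.86
Friis cascade:
  F = 2.254 + (8.630 − 1)/0.4436 + (4.808 − 1)/0.07816 = 68.18
NF = 10 log₁₀(68.18) = 18.34 dB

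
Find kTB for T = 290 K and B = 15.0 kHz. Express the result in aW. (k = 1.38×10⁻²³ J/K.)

P_n = kTB = 1.38×10⁻²³ × 290 × 1.50×10⁴ = 6.00×10⁻¹⁷ W = 60.0 aW

60.0 aW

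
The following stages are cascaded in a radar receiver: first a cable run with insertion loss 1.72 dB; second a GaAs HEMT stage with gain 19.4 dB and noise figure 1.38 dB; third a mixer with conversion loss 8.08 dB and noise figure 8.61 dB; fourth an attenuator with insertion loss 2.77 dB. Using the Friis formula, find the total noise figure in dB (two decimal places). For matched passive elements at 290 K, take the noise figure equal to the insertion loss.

3.51 dB

Convert to linear (a loss of L dB is a gain of −L dB): F_i = 10^(NF_i/10), G_i = 10^(G_i,dB/10)
  Stage 1: F_1 = 10^(1.72/10) = 1.486, G_1 = 10^(−1.72/10) = 0.6730
  Stage 2: F_2 = 10^(1.38/10) = 1.374, G_2 = 10^(19.4/10) = 87.10
  Stage 3: F_3 = 10^(8.61/10) = 7.261, G_3 = 10^(−8.08/10) = 0.1556
  Stage 4: F_4 = 10^(2.77/10) = 1.892, G_4 = 10^(−2.77/10) = 0.5284
Friis cascade:
  F = 1.486 + (1.374 − 1)/0.6730 + (7.261 − 1)/58.61 + (1.892 − 1)/9.120 = 2.246
NF = 10 log₁₀(2.246) = 3.51 dB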